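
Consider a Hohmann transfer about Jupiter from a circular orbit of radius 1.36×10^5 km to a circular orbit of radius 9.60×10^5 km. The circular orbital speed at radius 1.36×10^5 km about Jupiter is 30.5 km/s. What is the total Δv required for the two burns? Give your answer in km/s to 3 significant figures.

Δv = 15.6 km/s

From the circular-orbit relation v² = μ/r at r = 1.36×10^5 km: μ = v²r = (30.5)² × 1.36×10^5 = 1.26514×10^8 km³/s².
Semi-major axis of the transfer orbit: a_t = (1.360×10^5 + 9.600×10^5)/2 = 5.480×10^5 km.
At r₁ the circular-orbit speed is v₁ = √(μ/r₁) = 30.500 km/s.
On the transfer ellipse at r₁, v² = μ(2/r − 1/a) gives v_p = √[μ(2/r₁ − 1/a_t)] = 40.369 km/s.
First burn Δv₁ = |v_p − v₁| = 9.869 km/s.
At r₂, v₂ = √(μ/r₂) = 11.48 km/s.
Transfer-orbit speed at r₂: v_a = √[μ(2/r₂ − 1/a_t)] = 5.719 km/s.
Second burn Δv₂ = |v₂ − v_a| = 5.761 km/s.
Total Δv = Δv₁ + Δv₂ = 15.63 km/s.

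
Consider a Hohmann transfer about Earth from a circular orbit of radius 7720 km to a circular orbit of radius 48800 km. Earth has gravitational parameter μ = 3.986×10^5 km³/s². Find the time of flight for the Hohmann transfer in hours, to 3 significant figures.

t = 6.57 hours

Semi-major axis of the transfer orbit: a_t = (7720 + 48800)/2 = 28260 km.
By Kepler's third law the transfer-orbit period is T = 2π√(a_t³/μ), so t = T/2 = 23640 s.
Converting: 23640 s ÷ 3600 s/hour = 6.57 hours.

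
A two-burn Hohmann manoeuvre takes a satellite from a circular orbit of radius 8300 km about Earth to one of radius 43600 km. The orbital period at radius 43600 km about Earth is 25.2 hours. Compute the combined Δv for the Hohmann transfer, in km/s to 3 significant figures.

Δv = 3.36 km/s

From Kepler's third law T² = 4π²r³/μ at r = 43600 km, T = 25.2 hours = 25.2 × 3600 s = 90720 s: μ = 4π²r³/T² = 3.97570×10^5 km³/s².
The Hohmann ellipse has a_t = (r₁ + r₂)/2 = 25950 km.
At r₁ the circular-orbit speed is v₁ = √(μ/r₁) = 6.921 km/s.
Transfer-orbit speed at r₁ (v² = μ(2/r − 1/a)): v_p = √[μ(2/r₁ − 1/a_t)] = 8.971 km/s.
First burn Δv₁ = |v_p − v₁| = 2.050 km/s.
At r₂, v₂ = √(μ/r₂) = 3.020 km/s.
Transfer-orbit speed at r₂: v_a = √[μ(2/r₂ − 1/a_t)] = 1.708 km/s.
Second burn Δv₂ = |v₂ − v_a| = 1.312 km/s.
Δv = Δv₁ + Δv₂ = 2.050 + 1.312 = 3.362 km/s.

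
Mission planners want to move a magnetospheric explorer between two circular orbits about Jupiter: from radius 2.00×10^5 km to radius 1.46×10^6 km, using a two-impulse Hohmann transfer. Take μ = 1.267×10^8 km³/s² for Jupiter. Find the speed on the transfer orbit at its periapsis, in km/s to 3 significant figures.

The Hohmann ellipse has a_t = (r₁ + r₂)/2 = 8.300×10^5 km.
The periapsis of the transfer ellipse is at r = 2.000×10^5 km.
Applying v² = μ(2/r − 1/a_t): v = 33.38 km/s.

v = 33.4 km/s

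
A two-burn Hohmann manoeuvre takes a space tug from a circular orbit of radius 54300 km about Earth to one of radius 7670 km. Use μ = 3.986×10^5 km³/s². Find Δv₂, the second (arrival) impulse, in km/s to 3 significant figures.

Δv₂ = 2.33 km/s

The Hohmann ellipse has a_t = (r₁ + r₂)/2 = 30985 km.
Circular speed at r = 7670 km: v_c = √(μ/r) = 7.209 km/s.
Transfer-orbit speed at the same r (vis-viva, a = a_t): v_t = √[μ(2/r − 1/a_t)] = 9.543 km/s.
Δv₂ = |v_t − v_c| = |9.543 − 7.209| = 2.334 km/s.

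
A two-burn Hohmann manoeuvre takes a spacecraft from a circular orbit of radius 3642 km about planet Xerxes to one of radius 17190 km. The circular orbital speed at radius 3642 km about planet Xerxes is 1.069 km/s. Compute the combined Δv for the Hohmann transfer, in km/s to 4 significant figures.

Δv = 0.5054 km/s

From the circular-orbit relation v² = μ/r at r = 3642 km: μ = v²r = (1.069)² × 3642 = 4161.94 km³/s².
Transfer-ellipse semi-major axis a_t = (r₁ + r₂)/2 = (3642 + 17190)/2 = 10416 km.
At r₁ the circular-orbit speed is v₁ = √(μ/r₁) = 1.0690 km/s.
Transfer-orbit speed at r₁ (vis-viva): v_p = √[μ(2/r₁ − 1/a_t)] = 1.3733 km/s.
First burn Δv₁ = |v_p − v₁| = 0.3043 km/s.
Circular speed at r₂: v₂ = √(μ/r₂) = 0.4921 km/s.
Transfer-orbit speed at r₂: v_a = √[μ(2/r₂ − 1/a_t)] = 0.2910 km/s.
Second burn Δv₂ = |v₂ − v_a| = 0.2011 km/s.
Δv = Δv₁ + Δv₂ = 0.3043 + 0.2011 = 0.5054 km/s.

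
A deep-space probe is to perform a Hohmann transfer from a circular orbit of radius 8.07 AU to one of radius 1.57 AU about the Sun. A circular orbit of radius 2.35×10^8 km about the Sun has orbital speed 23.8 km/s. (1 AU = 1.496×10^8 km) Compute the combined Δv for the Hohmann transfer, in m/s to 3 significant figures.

From the circular-orbit relation v² = μ/r at r = 2.35×10^8 km: μ = v²r = (23.8)² × 2.35×10^8 = 1.33113×10^11 km³/s².
In km: r₁ = 8.07 × 1.496×10^8 = 1.207272×10^9 km; r₂ = 1.57 × 1.496×10^8 = 2.34872×10^8 km.
The Hohmann ellipse has a_t = (r₁ + r₂)/2 = 7.21072×10^8 km.
Circular speed at r₁: v₁ = √(μ/r₁) = √(1.33113×10^11/1.207272×10^9) = 10.5005 km/s.
Transfer-orbit speed at r₁ (v² = μ(2/r − 1/a)): v_a = √[μ(2/r₁ − 1/a_t)] = 5.99287 km/s.
First burn Δv₁ = |v_a − v₁| = 4.508 km/s.
Circular speed at r₂: v₂ = √(μ/r₂) = 23.806 km/s.
Transfer-orbit speed at r₂: v_p = √[μ(2/r₂ − 1/a_t)] = 30.804 km/s.
Second burn Δv₂ = |v₂ − v_p| = 6.998 km/s.
Total Δv = Δv₁ + Δv₂ = 11.51 km/s.

Δv = 11500 m/s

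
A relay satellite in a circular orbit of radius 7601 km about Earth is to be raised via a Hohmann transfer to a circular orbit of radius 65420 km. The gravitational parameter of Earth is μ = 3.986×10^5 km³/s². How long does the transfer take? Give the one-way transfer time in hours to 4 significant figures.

t = 9.643 hours

The Hohmann ellipse has a_t = (r₁ + r₂)/2 = 36510.5 km.
Half the transfer-orbit period gives t = π√(a_t³/μ) = 34714 s.
Converting: 34714 s ÷ 3600 s/hour = 9.643 hours.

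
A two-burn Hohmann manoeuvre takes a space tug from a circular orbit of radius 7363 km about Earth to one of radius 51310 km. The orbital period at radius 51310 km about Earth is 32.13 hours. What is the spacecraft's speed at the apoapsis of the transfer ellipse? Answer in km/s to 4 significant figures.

From Kepler's third law T² = 4π²r³/μ at r = 51310 km, T = 32.13 hours = 32.13 × 3600 s = 1.15668×10^5 s: μ = 4π²r³/T² = 3.98602×10^5 km³/s².
The Hohmann ellipse has a_t = (r₁ + r₂)/2 = 29336.5 km.
At apoapsis, r = 51310 km.
Vis-viva: v = √[μ(2/r − 1/a_t)] = √[3.98602×10^5 × (2/51310 − 1/29336.5)] = 1.396 km/s.

v = 1.396 km/s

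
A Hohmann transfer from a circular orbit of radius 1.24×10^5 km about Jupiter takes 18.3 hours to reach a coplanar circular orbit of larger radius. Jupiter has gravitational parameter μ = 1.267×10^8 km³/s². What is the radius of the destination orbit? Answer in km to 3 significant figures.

r₂ = 6.40×10^5 km

Transfer time t = 18.3 hours = 65880 s, and t = π√(a_t³/μ).
So a_t = (μ t²/π²)^(1/3) = (1.267×10^8 × (65880)² / π²)^(1/3) = 3.8194×10^5 km.
Since a_t = (r₁ + r₂)/2, r₂ = 2a_t − r₁ = 2×3.8194×10^5 − 1.240×10^5 = 6.3988×10^5 km.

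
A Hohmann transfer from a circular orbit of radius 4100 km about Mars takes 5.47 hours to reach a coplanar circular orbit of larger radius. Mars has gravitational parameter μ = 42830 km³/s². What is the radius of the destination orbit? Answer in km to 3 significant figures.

r₂ = 19700 km

Transfer time t = 5.47 hours = 19692 s, and t = π√(a_t³/μ).
So a_t = (μ t²/π²)^(1/3) = (42830 × (19692)² / π²)^(1/3) = 11894 km.
Since a_t = (r₁ + r₂)/2, r₂ = 2a_t − r₁ = 2×11894 − 4100 = 19688 km.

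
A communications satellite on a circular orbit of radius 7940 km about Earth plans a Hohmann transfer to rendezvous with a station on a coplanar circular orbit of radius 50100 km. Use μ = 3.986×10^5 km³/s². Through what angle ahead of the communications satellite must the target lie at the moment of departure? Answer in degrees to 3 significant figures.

φ = 101°

Semi-major axis of the transfer orbit: a_t = (7940 + 50100)/2 = 29020 km.
Transfer time t = π√(a_t³/μ) = 24600 s.
The target's mean motion on its circular orbit is ω₂ = √(μ/r₂³) = 5.630×10^-5 rad/s.
Angle swept by the target during transfer: ω₂·t = 1.385 rad = 79.35°.
The communications satellite traverses 180° on the transfer ellipse, so the target must lead by 180° − 79.35° = 101°.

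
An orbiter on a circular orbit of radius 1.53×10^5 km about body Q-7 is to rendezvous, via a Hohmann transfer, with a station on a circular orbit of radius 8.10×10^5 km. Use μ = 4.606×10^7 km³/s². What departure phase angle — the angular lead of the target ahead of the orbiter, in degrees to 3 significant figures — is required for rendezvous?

Transfer-ellipse semi-major axis a_t = (r₁ + r₂)/2 = (1.530×10^5 + 8.100×10^5)/2 = 4.815×10^5 km.
The half-period of the transfer ellipse is t = π√(a_t³/μ) = 1.54662×10^5 s.
The target's mean motion on its circular orbit is ω₂ = √(μ/r₂³) = 9.30967×10^-6 rad/s.
Angle swept by the target during transfer: ω₂·t = 1.43985 rad = 82.50°.
Arrival is 180° from departure on the ellipse, so φ = 180° − 82.50° = 97.5°.

φ = 97.5°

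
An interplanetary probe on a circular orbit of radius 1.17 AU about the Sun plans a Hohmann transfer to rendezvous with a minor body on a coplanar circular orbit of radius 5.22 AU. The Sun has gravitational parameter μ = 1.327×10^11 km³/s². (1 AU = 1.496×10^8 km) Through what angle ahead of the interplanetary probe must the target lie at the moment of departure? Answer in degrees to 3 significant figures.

In km: r₁ = 1.17 × 1.496×10^8 = 1.75032×10^8 km; r₂ = 5.22 × 1.496×10^8 = 7.80912×10^8 km.
Transfer-ellipse semi-major axis a_t = (r₁ + r₂)/2 = (1.75032×10^8 + 7.80912×10^8)/2 = 4.77972×10^8 km.
Transfer time t = π√(a_t³/μ) = 9.0119×10^7 s.
The target's mean motion on its circular orbit is ω₂ = √(μ/r₂³) = 1.6693×10^-8 rad/s.
Angle swept by the target during transfer: ω₂·t = 1.50436 rad = 86.19°.
Arrival is 180° from departure on the ellipse, so φ = 180° − 86.19° = 93.8°.

φ = 93.8°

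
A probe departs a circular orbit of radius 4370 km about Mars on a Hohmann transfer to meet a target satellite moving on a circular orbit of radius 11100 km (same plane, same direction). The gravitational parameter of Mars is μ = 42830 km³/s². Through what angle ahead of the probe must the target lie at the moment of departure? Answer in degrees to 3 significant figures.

φ = 75.3°

Transfer-ellipse semi-major axis a_t = (r₁ + r₂)/2 = (4370 + 11100)/2 = 7735 km.
Transfer time t = π√(a_t³/μ) = 10326.8 s.
Target angular speed ω₂ = √(μ/r₂³) = 1.76966×10^-4 rad/s.
Angle swept by the target during transfer: ω₂·t = 1.827 rad = 104.7°.
The probe traverses 180° on the transfer ellipse, so the target must lead by 180° − 104.7° = 75.3°.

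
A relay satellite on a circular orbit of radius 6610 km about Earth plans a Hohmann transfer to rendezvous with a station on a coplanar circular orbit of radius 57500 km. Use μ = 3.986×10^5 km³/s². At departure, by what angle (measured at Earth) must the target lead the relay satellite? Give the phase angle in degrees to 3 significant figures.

The Hohmann ellipse has a_t = (r₁ + r₂)/2 = 32055 km.
The half-period of the transfer ellipse is t = π√(a_t³/μ) = 28557.8 s.
The target's mean motion on its circular orbit is ω₂ = √(μ/r₂³) = 4.57896×10^-5 rad/s.
Angle swept by the target during transfer: ω₂·t = 1.30765 rad = 74.92°.
The relay satellite traverses 180° on the transfer ellipse, so the target must lead by 180° − 74.92° = 105°.

φ = 105°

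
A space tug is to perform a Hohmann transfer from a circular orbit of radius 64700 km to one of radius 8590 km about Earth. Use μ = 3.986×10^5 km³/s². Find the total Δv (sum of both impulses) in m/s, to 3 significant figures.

Semi-major axis of the transfer orbit: a_t = (64700 + 8590)/2 = 36645 km.
Circular speed at r₁: v₁ = √(μ/r₁) = √(3.986×10^5/64700) = 2.4821 km/s.
Transfer-orbit speed at r₁ (vis-viva): v_a = √[μ(2/r₁ − 1/a_t)] = 1.2017 km/s.
First burn Δv₁ = |v_a − v₁| = 1.2804 km/s.
Circular speed at r₂: v₂ = √(μ/r₂) = 6.81196 km/s.
Transfer-orbit speed at r₂: v_p = √[μ(2/r₂ − 1/a_t)] = 9.05142 km/s.
Second burn Δv₂ = |v₂ − v_p| = 2.2395 km/s.
Total Δv = Δv₁ + Δv₂ = 3.520 km/s.

Δv = 3520 m/s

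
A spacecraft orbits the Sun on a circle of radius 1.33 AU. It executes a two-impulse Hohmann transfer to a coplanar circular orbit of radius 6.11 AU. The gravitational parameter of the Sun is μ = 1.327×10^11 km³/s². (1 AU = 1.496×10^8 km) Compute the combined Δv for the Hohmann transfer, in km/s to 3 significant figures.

Δv = 12.1 km/s

In km: r₁ = 1.33 × 1.496×10^8 = 1.98968×10^8 km; r₂ = 6.11 × 1.496×10^8 = 9.14056×10^8 km.
The Hohmann ellipse has a_t = (r₁ + r₂)/2 = 5.56512×10^8 km.
At r₁ the circular-orbit speed is v₁ = √(μ/r₁) = 25.825 km/s.
On the transfer ellipse at r₁, vis-viva equation gives v_p = √[μ(2/r₁ − 1/a_t)] = 33.097 km/s.
First burn Δv₁ = |v_p − v₁| = 7.272 km/s.
Circular speed at r₂: v₂ = √(μ/r₂) = 12.0489 km/s.
Transfer-orbit speed at r₂: v_a = √[μ(2/r₂ − 1/a_t)] = 7.20449 km/s.
Second burn Δv₂ = |v₂ − v_a| = 4.844 km/s.
Δv = Δv₁ + Δv₂ = 7.272 + 4.844 = 12.12 km/s.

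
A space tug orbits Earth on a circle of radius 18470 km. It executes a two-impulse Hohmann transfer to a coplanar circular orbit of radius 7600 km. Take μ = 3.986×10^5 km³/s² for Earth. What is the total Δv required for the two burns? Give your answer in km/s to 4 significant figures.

Δv = 2.477 km/s

The Hohmann ellipse has a_t = (r₁ + r₂)/2 = 13035 km.
At r₁ the circular-orbit speed is v₁ = √(μ/r₁) = 4.6455 km/s.
Transfer-orbit speed at r₁ (v² = μ(2/r − 1/a)): v_a = √[μ(2/r₁ − 1/a_t)] = 3.5472 km/s.
First burn Δv₁ = |v_a − v₁| = 1.098 km/s.
Circular speed at r₂: v₂ = √(μ/r₂) = 7.242 km/s.
Transfer-orbit speed at r₂: v_p = √[μ(2/r₂ − 1/a_t)] = 8.621 km/s.
Second burn Δv₂ = |v₂ − v_p| = 1.379 km/s.
Total Δv = Δv₁ + Δv₂ = 2.477 km/s.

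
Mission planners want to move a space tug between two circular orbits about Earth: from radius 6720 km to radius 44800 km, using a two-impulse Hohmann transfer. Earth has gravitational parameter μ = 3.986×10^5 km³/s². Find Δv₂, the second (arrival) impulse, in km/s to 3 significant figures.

Transfer-ellipse semi-major axis a_t = (r₁ + r₂)/2 = (6720 + 44800)/2 = 25760 km.
On the circular orbit at r = 44800 km, v_c = √(μ/r) = 2.9828 km/s.
Transfer-orbit speed at the same r (vis-viva, a = a_t): v_t = √[μ(2/r − 1/a_t)] = 1.5235 km/s.
Δv₂ = |v_t − v_c| = |1.5235 − 2.9828| = 1.459 km/s.

Δv₂ = 1.46 km/s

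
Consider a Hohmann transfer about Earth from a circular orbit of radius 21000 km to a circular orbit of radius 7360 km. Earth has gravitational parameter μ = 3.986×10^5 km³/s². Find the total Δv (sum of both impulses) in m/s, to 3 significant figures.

Δv = 2810 m/s

Semi-major axis of the transfer orbit: a_t = (21000 + 7360)/2 = 14180 km.
Circular speed at r₁: v₁ = √(μ/r₁) = √(3.986×10^5/21000) = 4.35671 km/s.
Transfer-orbit speed at r₁ (vis-viva): v_a = √[μ(2/r₁ − 1/a_t)] = 3.13877 km/s.
First burn Δv₁ = |v_a − v₁| = 1.21794 km/s.
Circular speed at r₂: v₂ = √(μ/r₂) = 7.35919 km/s.
Transfer-orbit speed at r₂: v_p = √[μ(2/r₂ − 1/a_t)] = 8.95574 km/s.
Second burn Δv₂ = |v₂ − v_p| = 1.59655 km/s.
Total Δv = Δv₁ + Δv₂ = 2.814 km/s.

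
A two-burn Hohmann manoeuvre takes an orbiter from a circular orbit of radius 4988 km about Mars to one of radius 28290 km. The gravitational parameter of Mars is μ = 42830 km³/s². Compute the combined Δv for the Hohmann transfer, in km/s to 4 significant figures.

Δv = 1.447 km/s

Semi-major axis of the transfer orbit: a_t = (4988 + 28290)/2 = 16639 km.
At r₁ the circular-orbit speed is v₁ = √(μ/r₁) = 2.9303 km/s.
Transfer-orbit speed at r₁ (v² = μ(2/r − 1/a)): v_p = √[μ(2/r₁ − 1/a_t)] = 3.8209 km/s.
First burn Δv₁ = |v_p − v₁| = 0.8906 km/s.
Circular speed at r₂: v₂ = √(μ/r₂) = 1.2304 km/s.
Transfer-orbit speed at r₂: v_a = √[μ(2/r₂ − 1/a_t)] = 0.67369 km/s.
Second burn Δv₂ = |v₂ − v_a| = 0.5567 km/s.
Δv = Δv₁ + Δv₂ = 0.8906 + 0.5567 = 1.447 km/s.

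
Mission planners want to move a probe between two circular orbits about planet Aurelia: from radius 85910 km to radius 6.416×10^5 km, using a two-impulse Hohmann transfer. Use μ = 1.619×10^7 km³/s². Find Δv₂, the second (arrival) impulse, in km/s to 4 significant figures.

Δv₂ = 2.582 km/s

Semi-major axis of the transfer orbit: a_t = (85910 + 6.416×10^5)/2 = 3.63755×10^5 km.
Circular speed at r = 6.416×10^5 km: v_c = √(μ/r) = 5.023 km/s.
Vis-viva on the transfer ellipse at r = 6.416×10^5 km gives v_t = √[μ(2/r − 1/a_t)] = 2.441 km/s.
Δv₂ = |v_t − v_c| = |2.441 − 5.023| = 2.582 km/s.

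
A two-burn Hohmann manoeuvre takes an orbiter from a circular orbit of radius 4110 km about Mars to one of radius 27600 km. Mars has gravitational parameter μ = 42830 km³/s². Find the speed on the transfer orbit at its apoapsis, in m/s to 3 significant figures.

Transfer-ellipse semi-major axis a_t = (r₁ + r₂)/2 = (4110 + 27600)/2 = 15855 km.
At apoapsis, r = 27600 km.
Vis-viva: v = √[μ(2/r − 1/a_t)] = √[42830 × (2/27600 − 1/15855)] = 0.6342 km/s.

v = 634 m/s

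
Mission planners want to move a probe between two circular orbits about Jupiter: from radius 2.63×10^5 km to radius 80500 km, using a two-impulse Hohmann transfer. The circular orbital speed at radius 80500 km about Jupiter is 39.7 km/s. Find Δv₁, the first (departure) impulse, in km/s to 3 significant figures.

From the circular-orbit relation v² = μ/r at r = 80500 km: μ = v²r = (39.7)² × 80500 = 1.26875×10^8 km³/s².
Transfer-ellipse semi-major axis a_t = (r₁ + r₂)/2 = (2.630×10^5 + 80500)/2 = 1.7175×10^5 km.
On the circular orbit at r = 2.630×10^5 km, v_c = √(μ/r) = 21.964 km/s.
Transfer-orbit speed at the same r (vis-viva, a = a_t): v_t = √[μ(2/r − 1/a_t)] = 15.037 km/s.
Δv₁ = |v_t − v_c| = |15.037 − 21.964| = 6.927 km/s.

Δv₁ = 6.93 km/s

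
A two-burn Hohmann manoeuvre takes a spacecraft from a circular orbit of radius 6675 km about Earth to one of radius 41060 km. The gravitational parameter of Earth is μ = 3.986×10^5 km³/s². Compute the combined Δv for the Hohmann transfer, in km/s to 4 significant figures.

Δv = 3.876 km/s

Semi-major axis of the transfer orbit: a_t = (6675 + 41060)/2 = 23867.5 km.
Circular speed at r₁: v₁ = √(μ/r₁) = √(3.986×10^5/6675) = 7.7276 km/s.
Transfer-orbit speed at r₁ (vis-viva): v_p = √[μ(2/r₁ − 1/a_t)] = 10.136 km/s.
First burn Δv₁ = |v_p − v₁| = 2.408 km/s.
Circular speed at r₂: v₂ = √(μ/r₂) = 3.116 km/s.
Transfer-orbit speed at r₂: v_a = √[μ(2/r₂ − 1/a_t)] = 1.648 km/s.
Second burn Δv₂ = |v₂ − v_a| = 1.468 km/s.
Total Δv = Δv₁ + Δv₂ = 3.876 km/s.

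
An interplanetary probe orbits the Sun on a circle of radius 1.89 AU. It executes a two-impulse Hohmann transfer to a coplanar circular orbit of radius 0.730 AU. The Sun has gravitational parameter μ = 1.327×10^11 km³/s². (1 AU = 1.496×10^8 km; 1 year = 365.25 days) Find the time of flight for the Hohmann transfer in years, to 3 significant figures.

In km: r₁ = 1.89 × 1.496×10^8 = 2.82744×10^8 km; r₂ = 0.730 × 1.496×10^8 = 1.09208×10^8 km.
Transfer-ellipse semi-major axis a_t = (r₁ + r₂)/2 = (2.82744×10^8 + 1.09208×10^8)/2 = 1.95976×10^8 km.
Transfer time t = π√(a_t³/μ) = π√((1.95976×10^8)³ / 1.327×10^11) = 2.366×10^7 s.
Converting: 2.366×10^7 s ÷ 3.15576×10^7 s/year (365.25 × 86400) = 0.750 years.

t = 0.750 years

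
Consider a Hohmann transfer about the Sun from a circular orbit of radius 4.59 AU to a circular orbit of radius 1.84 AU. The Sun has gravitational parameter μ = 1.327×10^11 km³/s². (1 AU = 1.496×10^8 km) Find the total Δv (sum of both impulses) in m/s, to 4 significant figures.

In km: r₁ = 4.59 × 1.496×10^8 = 6.86664×10^8 km; r₂ = 1.84 × 1.496×10^8 = 2.75264×10^8 km.
The Hohmann ellipse has a_t = (r₁ + r₂)/2 = 4.80964×10^8 km.
At r₁ the circular-orbit speed is v₁ = √(μ/r₁) = 13.902 km/s.
On the transfer ellipse at r₁, vis-viva gives v_a = √[μ(2/r₁ − 1/a_t)] = 10.517 km/s.
First burn Δv₁ = |v_a − v₁| = 3.385 km/s.
Circular speed at r₂: v₂ = √(μ/r₂) = 21.9564 km/s.
Transfer-orbit speed at r₂: v_p = √[μ(2/r₂ − 1/a_t)] = 26.2347 km/s.
Second burn Δv₂ = |v₂ − v_p| = 4.278 km/s.
Total Δv = Δv₁ + Δv₂ = 7.663 km/s.

Δv = 7663 m/s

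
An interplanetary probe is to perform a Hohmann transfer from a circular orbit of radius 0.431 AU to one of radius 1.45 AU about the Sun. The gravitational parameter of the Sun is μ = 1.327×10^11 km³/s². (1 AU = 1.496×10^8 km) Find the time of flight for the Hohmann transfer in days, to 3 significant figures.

In km: r₁ = 0.431 × 1.496×10^8 = 6.44776×10^7 km; r₂ = 1.45 × 1.496×10^8 = 2.1692×10^8 km.
The Hohmann ellipse has a_t = (r₁ + r₂)/2 = 1.406988×10^8 km.
Half the transfer-orbit period gives t = π√(a_t³/μ) = 1.439×10^7 s.
Converting: 1.439×10^7 s ÷ 86400 s/day = 167 days.

t = 167 days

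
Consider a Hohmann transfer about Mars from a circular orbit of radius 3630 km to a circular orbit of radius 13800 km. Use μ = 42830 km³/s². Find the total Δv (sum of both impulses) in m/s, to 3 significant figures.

Semi-major axis of the transfer orbit: a_t = (3630 + 13800)/2 = 8715 km.
At r₁ the circular-orbit speed is v₁ = √(μ/r₁) = 3.43495 km/s.
Transfer-orbit speed at r₁ (vis-viva): v_p = √[μ(2/r₁ − 1/a_t)] = 4.32242 km/s.
First burn Δv₁ = |v_p − v₁| = 0.8875 km/s.
Circular speed at r₂: v₂ = √(μ/r₂) = 1.7617 km/s.
Transfer-orbit speed at r₂: v_a = √[μ(2/r₂ − 1/a_t)] = 1.1370 km/s.
Second burn Δv₂ = |v₂ − v_a| = 0.6247 km/s.
Total Δv = Δv₁ + Δv₂ = 1.512 km/s.

Δv = 1510 m/s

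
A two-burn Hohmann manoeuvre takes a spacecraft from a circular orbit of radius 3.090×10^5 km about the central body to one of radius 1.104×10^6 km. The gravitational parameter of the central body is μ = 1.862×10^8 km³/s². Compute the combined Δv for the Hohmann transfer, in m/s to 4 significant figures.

Transfer-ellipse semi-major axis a_t = (r₁ + r₂)/2 = (3.090×10^5 + 1.104×10^6)/2 = 7.065×10^5 km.
At r₁ the circular-orbit speed is v₁ = √(μ/r₁) = 24.548 km/s.
On the transfer ellipse at r₁, vis-viva equation gives v_p = √[μ(2/r₁ − 1/a_t)] = 30.686 km/s.
First burn Δv₁ = |v_p − v₁| = 6.138 km/s.
Circular speed at r₂: v₂ = √(μ/r₂) = 12.987 km/s.
Transfer-orbit speed at r₂: v_a = √[μ(2/r₂ − 1/a_t)] = 8.5887 km/s.
Second burn Δv₂ = |v₂ − v_a| = 4.398 km/s.
Δv = Δv₁ + Δv₂ = 6.138 + 4.398 = 10.54 km/s.

Δv = 10540 m/s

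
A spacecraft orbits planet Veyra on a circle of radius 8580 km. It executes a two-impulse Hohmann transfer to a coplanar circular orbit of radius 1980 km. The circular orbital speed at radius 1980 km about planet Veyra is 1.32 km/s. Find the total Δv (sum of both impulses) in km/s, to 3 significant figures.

Δv = 0.608 km/s

From the circular-orbit relation v² = μ/r at r = 1980 km: μ = v²r = (1.32)² × 1980 = 3449.95 km³/s².
Transfer-ellipse semi-major axis a_t = (r₁ + r₂)/2 = (8580 + 1980)/2 = 5280 km.
Circular speed at r₁: v₁ = √(μ/r₁) = √(3449.95/8580) = 0.6341 km/s.
On the transfer ellipse at r₁, vis-viva equation gives v_a = √[μ(2/r₁ − 1/a_t)] = 0.3883 km/s.
First burn Δv₁ = |v_a − v₁| = 0.2458 km/s.
Circular speed at r₂: v₂ = √(μ/r₂) = 1.3200 km/s.
Transfer-orbit speed at r₂: v_p = √[μ(2/r₂ − 1/a_t)] = 1.6827 km/s.
Second burn Δv₂ = |v₂ − v_p| = 0.3627 km/s.
Total Δv = Δv₁ + Δv₂ = 0.6085 km/s.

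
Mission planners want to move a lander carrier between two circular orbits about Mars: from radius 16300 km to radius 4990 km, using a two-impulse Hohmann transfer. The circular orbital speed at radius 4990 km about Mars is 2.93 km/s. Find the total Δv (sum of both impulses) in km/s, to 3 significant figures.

Δv = 1.21 km/s

From the circular-orbit relation v² = μ/r at r = 4990 km: μ = v²r = (2.93)² × 4990 = 42838.7 km³/s².
Transfer-ellipse semi-major axis a_t = (r₁ + r₂)/2 = (16300 + 4990)/2 = 10645 km.
Circular speed at r₁: v₁ = √(μ/r₁) = √(42838.7/16300) = 1.62115 km/s.
On the transfer ellipse at r₁, v² = μ(2/r − 1/a) gives v_a = √[μ(2/r₁ − 1/a_t)] = 1.10995 km/s.
First burn Δv₁ = |v_a − v₁| = 0.5112 km/s.
Circular speed at r₂: v₂ = √(μ/r₂) = 2.9300 km/s.
Transfer-orbit speed at r₂: v_p = √[μ(2/r₂ − 1/a_t)] = 3.6257 km/s.
Second burn Δv₂ = |v₂ − v_p| = 0.6957 km/s.
Δv = Δv₁ + Δv₂ = 0.5112 + 0.6957 = 1.207 km/s.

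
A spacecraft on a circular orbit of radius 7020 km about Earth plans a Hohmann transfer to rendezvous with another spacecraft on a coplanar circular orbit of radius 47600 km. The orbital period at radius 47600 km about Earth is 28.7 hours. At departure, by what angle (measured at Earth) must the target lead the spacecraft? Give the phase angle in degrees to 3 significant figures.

φ = 102°

From Kepler's third law T² = 4π²r³/μ at r = 47600 km, T = 28.7 hours = 28.7 × 3600 s = 1.0332×10^5 s: μ = 4π²r³/T² = 3.98852×10^5 km³/s².
Semi-major axis of the transfer orbit: a_t = (7020 + 47600)/2 = 27310 km.
The half-period of the transfer ellipse is t = π√(a_t³/μ) = 22450.5 s.
The target's mean motion on its circular orbit is ω₂ = √(μ/r₂³) = 6.08129×10^-5 rad/s.
Angle swept by the target during transfer: ω₂·t = 1.36528 rad = 78.22°.
The spacecraft traverses 180° on the transfer ellipse, so the target must lead by 180° − 78.22° = 102°.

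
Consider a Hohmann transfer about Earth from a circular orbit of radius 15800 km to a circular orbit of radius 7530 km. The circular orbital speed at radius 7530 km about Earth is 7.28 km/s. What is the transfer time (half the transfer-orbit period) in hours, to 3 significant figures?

From the circular-orbit relation v² = μ/r at r = 7530 km: μ = v²r = (7.28)² × 7530 = 3.99078×10^5 km³/s².
Semi-major axis of the transfer orbit: a_t = (15800 + 7530)/2 = 11665 km.
Transfer time t = π√(a_t³/μ) = π√((11665)³ / 3.99078×10^5) = 6265 s.
Converting: 6265 s ÷ 3600 s/hour = 1.74 hours.

t = 1.74 hours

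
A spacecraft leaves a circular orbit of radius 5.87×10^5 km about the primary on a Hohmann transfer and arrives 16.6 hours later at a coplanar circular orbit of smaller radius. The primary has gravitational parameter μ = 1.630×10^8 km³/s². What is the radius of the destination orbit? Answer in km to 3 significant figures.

Transfer time t = 16.6 hours = 59760 s, and t = π√(a_t³/μ).
So a_t = (μ t²/π²)^(1/3) = (1.630×10^8 × (59760)² / π²)^(1/3) = 3.8926×10^5 km.
Since a_t = (r₁ + r₂)/2, r₂ = 2a_t − r₁ = 2×3.8926×10^5 − 5.870×10^5 = 1.9152×10^5 km.

r₂ = 1.92×10^5 km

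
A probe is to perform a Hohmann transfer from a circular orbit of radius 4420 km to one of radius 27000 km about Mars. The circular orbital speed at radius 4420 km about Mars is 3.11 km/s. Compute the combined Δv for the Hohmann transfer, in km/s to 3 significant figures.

Δv = 1.56 km/s

From the circular-orbit relation v² = μ/r at r = 4420 km: μ = v²r = (3.11)² × 4420 = 42750.7 km³/s².
The Hohmann ellipse has a_t = (r₁ + r₂)/2 = 15710 km.
Circular speed at r₁: v₁ = √(μ/r₁) = √(42750.7/4420) = 3.1100 km/s.
On the transfer ellipse at r₁, vis-viva gives v_p = √[μ(2/r₁ − 1/a_t)] = 4.0771 km/s.
First burn Δv₁ = |v_p − v₁| = 0.9671 km/s.
Circular speed at r₂: v₂ = √(μ/r₂) = 1.2583 km/s.
Transfer-orbit speed at r₂: v_a = √[μ(2/r₂ − 1/a_t)] = 0.66744 km/s.
Second burn Δv₂ = |v₂ − v_a| = 0.5909 km/s.
Δv = Δv₁ + Δv₂ = 0.9671 + 0.5909 = 1.558 km/s.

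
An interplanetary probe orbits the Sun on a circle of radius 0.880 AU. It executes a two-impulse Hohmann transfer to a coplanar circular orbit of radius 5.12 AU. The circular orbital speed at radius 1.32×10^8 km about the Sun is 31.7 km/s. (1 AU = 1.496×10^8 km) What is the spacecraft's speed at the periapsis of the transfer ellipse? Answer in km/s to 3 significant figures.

v = 41.5 km/s

From the circular-orbit relation v² = μ/r at r = 1.32×10^8 km: μ = v²r = (31.7)² × 1.32×10^8 = 1.32645×10^11 km³/s².
In km: r₁ = 0.880 × 1.496×10^8 = 1.31648×10^8 km; r₂ = 5.12 × 1.496×10^8 = 7.65952×10^8 km.
The Hohmann ellipse has a_t = (r₁ + r₂)/2 = 4.488×10^8 km.
The periapsis of the transfer ellipse is at r = 1.31648×10^8 km.
From the vis-viva equation, v = √[μ(2/r − 1/a_t)] = 41.47 km/s.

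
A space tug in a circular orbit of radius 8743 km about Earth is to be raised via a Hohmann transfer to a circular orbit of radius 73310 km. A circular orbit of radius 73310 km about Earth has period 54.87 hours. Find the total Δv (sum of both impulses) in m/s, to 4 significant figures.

Δv = 3529 m/s

From Kepler's third law T² = 4π²r³/μ at r = 73310 km, T = 54.87 hours = 54.87 × 3600 s = 1.97532×10^5 s: μ = 4π²r³/T² = 3.98634×10^5 km³/s².
Transfer-ellipse semi-major axis a_t = (r₁ + r₂)/2 = (8743 + 73310)/2 = 41026.5 km.
Circular speed at r₁: v₁ = √(μ/r₁) = √(3.98634×10^5/8743) = 6.752 km/s.
On the transfer ellipse at r₁, vis-viva gives v_p = √[μ(2/r₁ − 1/a_t)] = 9.026 km/s.
First burn Δv₁ = |v_p − v₁| = 2.274 km/s.
Circular speed at r₂: v₂ = √(μ/r₂) = 2.3319 km/s.
Transfer-orbit speed at r₂: v_a = √[μ(2/r₂ − 1/a_t)] = 1.0765 km/s.
Second burn Δv₂ = |v₂ − v_a| = 1.255 km/s.
Δv = Δv₁ + Δv₂ = 2.274 + 1.255 = 3.529 km/s.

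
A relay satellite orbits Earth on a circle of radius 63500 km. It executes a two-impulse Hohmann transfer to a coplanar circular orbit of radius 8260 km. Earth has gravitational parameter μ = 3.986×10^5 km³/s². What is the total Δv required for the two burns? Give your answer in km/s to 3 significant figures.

Δv = 3.60 km/s

Semi-major axis of the transfer orbit: a_t = (63500 + 8260)/2 = 35880 km.
At r₁ the circular-orbit speed is v₁ = √(μ/r₁) = 2.505 km/s.
Transfer-orbit speed at r₁ (vis-viva equation): v_a = √[μ(2/r₁ − 1/a_t)] = 1.202 km/s.
First burn Δv₁ = |v_a − v₁| = 1.303 km/s.
At r₂, v₂ = √(μ/r₂) = 6.9467 km/s.
Transfer-orbit speed at r₂: v_p = √[μ(2/r₂ − 1/a_t)] = 9.2414 km/s.
Second burn Δv₂ = |v₂ − v_p| = 2.295 km/s.
Δv = Δv₁ + Δv₂ = 1.303 + 2.295 = 3.598 km/s.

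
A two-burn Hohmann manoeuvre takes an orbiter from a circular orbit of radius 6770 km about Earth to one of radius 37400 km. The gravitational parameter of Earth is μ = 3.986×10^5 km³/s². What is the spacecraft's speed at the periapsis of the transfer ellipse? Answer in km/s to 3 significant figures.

Transfer-ellipse semi-major axis a_t = (r₁ + r₂)/2 = (6770 + 37400)/2 = 22085 km.
The periapsis of the transfer ellipse is at r = 6770 km.
Applying v² = μ(2/r − 1/a_t): v = 9.985 km/s.

v = 9.99 km/s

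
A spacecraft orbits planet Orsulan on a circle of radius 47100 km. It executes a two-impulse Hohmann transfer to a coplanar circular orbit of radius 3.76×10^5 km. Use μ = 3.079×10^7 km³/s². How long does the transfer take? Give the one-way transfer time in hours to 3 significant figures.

Transfer-ellipse semi-major axis a_t = (r₁ + r₂)/2 = (47100 + 3.760×10^5)/2 = 2.1155×10^5 km.
By Kepler's third law the transfer-orbit period is T = 2π√(a_t³/μ), so t = T/2 = 55090 s.
Converting: 55090 s ÷ 3600 s/hour = 15.3 hours.

t = 15.3 hours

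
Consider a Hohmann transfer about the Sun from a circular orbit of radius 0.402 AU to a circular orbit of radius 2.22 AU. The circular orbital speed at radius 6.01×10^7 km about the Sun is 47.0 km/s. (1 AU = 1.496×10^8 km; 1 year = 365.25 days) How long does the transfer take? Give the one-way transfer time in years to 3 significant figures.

From the circular-orbit relation v² = μ/r at r = 6.01×10^7 km: μ = v²r = (47.0)² × 6.01×10^7 = 1.32761×10^11 km³/s².
In km: r₁ = 0.402 × 1.496×10^8 = 6.01392×10^7 km; r₂ = 2.22 × 1.496×10^8 = 3.32112×10^8 km.
The Hohmann ellipse has a_t = (r₁ + r₂)/2 = 1.961256×10^8 km.
Half the transfer-orbit period gives t = π√(a_t³/μ) = 2.368×10^7 s.
Converting: 2.368×10^7 s ÷ 3.15576×10^7 s/year (365.25 × 86400) = 0.750 years.

t = 0.750 years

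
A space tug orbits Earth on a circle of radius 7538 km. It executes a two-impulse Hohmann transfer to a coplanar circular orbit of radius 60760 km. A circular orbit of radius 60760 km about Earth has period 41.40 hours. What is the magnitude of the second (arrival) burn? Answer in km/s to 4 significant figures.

From Kepler's third law T² = 4π²r³/μ at r = 60760 km, T = 41.40 hours = 41.40 × 3600 s = 1.4904×10^5 s: μ = 4π²r³/T² = 3.98664×10^5 km³/s².
Transfer-ellipse semi-major axis a_t = (r₁ + r₂)/2 = (7538 + 60760)/2 = 34149 km.
Circular speed at r = 60760 km: v_c = √(μ/r) = 2.5615 km/s.
Transfer-orbit speed at the same r (vis-viva, a = a_t): v_t = √[μ(2/r − 1/a_t)] = 1.2035 km/s.
Δv₂ = |v_t − v_c| = |1.2035 − 2.5615| = 1.358 km/s.

Δv₂ = 1.358 km/s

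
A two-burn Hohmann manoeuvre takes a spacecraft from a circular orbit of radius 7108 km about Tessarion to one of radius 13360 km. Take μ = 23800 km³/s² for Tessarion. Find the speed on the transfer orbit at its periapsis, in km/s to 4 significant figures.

Semi-major axis of the transfer orbit: a_t = (7108 + 13360)/2 = 10234 km.
At periapsis, r = 7108 km.
Vis-viva: v = √[μ(2/r − 1/a_t)] = √[23800 × (2/7108 − 1/10234)] = 2.091 km/s.

v = 2.091 km/s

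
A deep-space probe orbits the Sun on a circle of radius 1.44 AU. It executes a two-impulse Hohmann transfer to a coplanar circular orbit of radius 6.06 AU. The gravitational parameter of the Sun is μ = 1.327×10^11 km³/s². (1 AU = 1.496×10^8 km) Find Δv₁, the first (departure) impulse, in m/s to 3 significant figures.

In km: r₁ = 1.44 × 1.496×10^8 = 2.15424×10^8 km; r₂ = 6.06 × 1.496×10^8 = 9.06576×10^8 km.
The Hohmann ellipse has a_t = (r₁ + r₂)/2 = 5.610×10^8 km.
Circular speed at r = 2.15424×10^8 km: v_c = √(μ/r) = 24.81924 km/s.
Vis-viva on the transfer ellipse at r = 2.15424×10^8 km gives v_t = √[μ(2/r − 1/a_t)] = 31.55071 km/s.
Δv₁ = |v_t − v_c| = |31.55071 − 24.81924| = 6.731 km/s.

Δv₁ = 6730 m/s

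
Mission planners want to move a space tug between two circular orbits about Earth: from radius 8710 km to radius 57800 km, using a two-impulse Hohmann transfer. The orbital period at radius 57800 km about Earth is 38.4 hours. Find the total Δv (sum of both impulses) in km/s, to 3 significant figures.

Δv = 3.44 km/s

From Kepler's third law T² = 4π²r³/μ at r = 57800 km, T = 38.4 hours = 38.4 × 3600 s = 1.3824×10^5 s: μ = 4π²r³/T² = 3.98911×10^5 km³/s².
Semi-major axis of the transfer orbit: a_t = (8710 + 57800)/2 = 33255 km.
At r₁ the circular-orbit speed is v₁ = √(μ/r₁) = 6.7675 km/s.
On the transfer ellipse at r₁, vis-viva gives v_p = √[μ(2/r₁ − 1/a_t)] = 8.9220 km/s.
First burn Δv₁ = |v_p − v₁| = 2.1545 km/s.
At r₂, v₂ = √(μ/r₂) = 2.6271 km/s.
Transfer-orbit speed at r₂: v_a = √[μ(2/r₂ − 1/a_t)] = 1.3445 km/s.
Second burn Δv₂ = |v₂ − v_a| = 1.2826 km/s.
Δv = Δv₁ + Δv₂ = 2.1545 + 1.2826 = 3.437 km/s.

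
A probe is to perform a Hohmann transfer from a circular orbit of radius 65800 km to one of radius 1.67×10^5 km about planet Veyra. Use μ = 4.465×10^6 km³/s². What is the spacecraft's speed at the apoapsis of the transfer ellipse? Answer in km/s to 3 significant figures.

Semi-major axis of the transfer orbit: a_t = (65800 + 1.670×10^5)/2 = 1.164×10^5 km.
The apoapsis of the transfer ellipse is at r = 1.670×10^5 km.
Applying v² = μ(2/r − 1/a_t): v = 3.888 km/s.

v = 3.89 km/s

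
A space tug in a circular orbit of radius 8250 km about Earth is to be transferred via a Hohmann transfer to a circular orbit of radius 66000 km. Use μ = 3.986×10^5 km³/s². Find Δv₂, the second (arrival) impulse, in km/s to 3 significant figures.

The Hohmann ellipse has a_t = (r₁ + r₂)/2 = 37125 km.
Circular speed at r = 66000 km: v_c = √(μ/r) = 2.4575 km/s.
Transfer-orbit speed at the same r (vis-viva, a = a_t): v_t = √[μ(2/r − 1/a_t)] = 1.1585 km/s.
Δv₂ = |v_t − v_c| = |1.1585 − 2.4575| = 1.299 km/s.

Δv₂ = 1.30 km/s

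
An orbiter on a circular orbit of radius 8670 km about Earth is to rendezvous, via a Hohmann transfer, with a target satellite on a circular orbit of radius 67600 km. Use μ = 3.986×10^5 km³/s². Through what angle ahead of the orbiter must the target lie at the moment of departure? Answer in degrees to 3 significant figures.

φ = 104°

Transfer-ellipse semi-major axis a_t = (r₁ + r₂)/2 = (8670 + 67600)/2 = 38135 km.
Transfer time t = π√(a_t³/μ) = 37057 s.
The target's mean motion on its circular orbit is ω₂ = √(μ/r₂³) = 3.5921×10^-5 rad/s.
Angle swept by the target during transfer: ω₂·t = 1.3311 rad = 76.27°.
Arrival is 180° from departure on the ellipse, so φ = 180° − 76.27° = 104°.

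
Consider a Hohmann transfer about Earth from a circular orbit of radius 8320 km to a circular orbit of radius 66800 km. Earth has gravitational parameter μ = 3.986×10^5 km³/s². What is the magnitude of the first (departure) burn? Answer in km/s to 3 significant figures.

The Hohmann ellipse has a_t = (r₁ + r₂)/2 = 37560 km.
Circular speed at r = 8320 km: v_c = √(μ/r) = 6.922 km/s.
Vis-viva on the transfer ellipse at r = 8320 km gives v_t = √[μ(2/r − 1/a_t)] = 9.231 km/s.
Δv₁ = |v_t − v_c| = |9.231 − 6.922| = 2.309 km/s.

Δv₁ = 2.31 km/s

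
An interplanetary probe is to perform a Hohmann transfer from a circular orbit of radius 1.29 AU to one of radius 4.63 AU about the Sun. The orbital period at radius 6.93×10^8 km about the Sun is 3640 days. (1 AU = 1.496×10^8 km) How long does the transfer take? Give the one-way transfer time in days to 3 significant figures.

t = 930 days

From Kepler's third law T² = 4π²r³/μ at r = 6.93×10^8 km, T = 3640 days = 3640 × 86400 s = 3.14496×10^8 s: μ = 4π²r³/T² = 1.32840×10^11 km³/s².
In km: r₁ = 1.29 × 1.496×10^8 = 1.92984×10^8 km; r₂ = 4.63 × 1.496×10^8 = 6.92648×10^8 km.
Semi-major axis of the transfer orbit: a_t = (1.92984×10^8 + 6.92648×10^8)/2 = 4.42816×10^8 km.
By Kepler's third law the transfer-orbit period is T = 2π√(a_t³/μ), so t = T/2 = 8.032×10^7 s.
Converting: 8.032×10^7 s ÷ 86400 s/day = 930 days.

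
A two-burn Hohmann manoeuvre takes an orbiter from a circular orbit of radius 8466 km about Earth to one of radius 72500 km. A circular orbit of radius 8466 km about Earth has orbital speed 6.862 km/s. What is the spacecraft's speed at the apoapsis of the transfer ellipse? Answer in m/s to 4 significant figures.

v = 1072 m/s

From the circular-orbit relation v² = μ/r at r = 8466 km: μ = v²r = (6.862)² × 8466 = 3.98639×10^5 km³/s².
Transfer-ellipse semi-major axis a_t = (r₁ + r₂)/2 = (8466 + 72500)/2 = 40483 km.
At apoapsis, r = 72500 km.
From the vis-viva equation, v = √[μ(2/r − 1/a_t)] = 1.072 km/s.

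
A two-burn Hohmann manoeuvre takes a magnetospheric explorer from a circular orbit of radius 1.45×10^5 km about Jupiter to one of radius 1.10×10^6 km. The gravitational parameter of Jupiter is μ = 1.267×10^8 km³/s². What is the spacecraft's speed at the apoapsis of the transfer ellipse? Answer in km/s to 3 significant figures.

v = 5.18 km/s

Semi-major axis of the transfer orbit: a_t = (1.450×10^5 + 1.100×10^6)/2 = 6.225×10^5 km.
The apoapsis of the transfer ellipse is at r = 1.100×10^6 km.
Applying v² = μ(2/r − 1/a_t): v = 5.180 km/s.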